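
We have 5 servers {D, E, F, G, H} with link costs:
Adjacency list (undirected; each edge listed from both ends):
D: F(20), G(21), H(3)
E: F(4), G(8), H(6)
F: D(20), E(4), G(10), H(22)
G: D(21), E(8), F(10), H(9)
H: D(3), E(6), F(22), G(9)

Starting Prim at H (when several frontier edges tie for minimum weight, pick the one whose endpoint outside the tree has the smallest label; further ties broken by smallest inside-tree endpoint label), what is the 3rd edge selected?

Grow the tree from H using Prim:
Step 1: frontier [D—H 3, E—H 6, G—H 9, F—H 22] → take D—H (3); add D.
Step 2: frontier [D—F 20, D—G 21, E—H 6, G—H 9, F—H 22] → take E—H (6); add E.
Step 3: frontier [D—F 20, D—G 21, E—F 4, E—G 8, G—H 9, F—H 22] → take E—F (4); add F.
Step 4: frontier [D—G 21, E—G 8, F—G 10, G—H 9] → take E—G (8); add G.
The 3rd edge added is E—F.

E-F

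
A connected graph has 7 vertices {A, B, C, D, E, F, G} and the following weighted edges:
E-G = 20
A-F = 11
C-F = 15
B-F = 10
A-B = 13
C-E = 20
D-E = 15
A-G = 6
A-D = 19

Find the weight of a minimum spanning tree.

76

Grow the tree from B using Prim:
Step 1: cheapest edge leaving the tree is B-F (10); add F.
Step 2: cheapest edge leaving the tree is A-F (11); add A.
Step 3: cheapest edge leaving the tree is A-G (6); add G.
Step 4: cheapest edge leaving the tree is C-F (15); add C.
Step 5: cheapest edge leaving the tree is A-D (19); add D.
Step 6: cheapest edge leaving the tree is D-E (15); add E.
MST edges: B-F, A-F, A-G, C-F, A-D, D-E; total weight 10+11+6+15+19+15 = 76.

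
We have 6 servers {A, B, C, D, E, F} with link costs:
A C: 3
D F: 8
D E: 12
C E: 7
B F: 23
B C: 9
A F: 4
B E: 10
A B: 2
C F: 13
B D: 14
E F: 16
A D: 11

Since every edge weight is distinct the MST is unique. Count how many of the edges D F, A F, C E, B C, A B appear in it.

4

Kruskal's algorithm — process edges by increasing weight (ties by edge label):
A B (2): add. Components now {A,B} {C} {D} {E} {F}
A C (3): add. Components now {A,B,C} {D} {E} {F}
A F (4): add. Components now {A,B,C,F} {D} {E}
C E (7): add. Components now {A,B,C,E,F} {D}
D F (8): add. Components now {A,B,C,D,E,F}
MST edge set: {A B, A C, A F, C E, D F}.
Of the listed edges, {D F, A F, C E, A B} are in the MST → 4.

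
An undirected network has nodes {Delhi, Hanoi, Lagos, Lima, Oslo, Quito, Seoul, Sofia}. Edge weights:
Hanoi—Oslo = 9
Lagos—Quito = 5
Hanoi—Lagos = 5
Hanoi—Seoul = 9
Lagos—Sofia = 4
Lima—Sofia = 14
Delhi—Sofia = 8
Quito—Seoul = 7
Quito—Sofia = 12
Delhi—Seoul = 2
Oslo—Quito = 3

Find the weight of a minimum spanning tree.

40

Kruskal's algorithm — process edges by increasing weight (ties by edge label):
Delhi—Seoul (2): add — endpoints in different components.
Oslo—Quito (3): add — endpoints in different components.
Lagos—Sofia (4): add — endpoints in different components.
Hanoi—Lagos (5): add — endpoints in different components.
Lagos—Quito (5): add — endpoints in different components.
Quito—Seoul (7): add — endpoints in different components.
Delhi—Sofia (8): skip — Sofia and Delhi already connected.
Hanoi—Oslo (9): skip — Hanoi and Oslo already connected.
Hanoi—Seoul (9): skip — Hanoi and Seoul already connected.
Quito—Sofia (12): skip — Quito and Sofia already connected.
Lima—Sofia (14): add — endpoints in different components.
MST edges: Delhi—Seoul, Oslo—Quito, Lagos—Sofia, Hanoi—Lagos, Lagos—Quito, Quito—Seoul, Lima—Sofia; total weight 2+3+4+5+5+7+14 = 40.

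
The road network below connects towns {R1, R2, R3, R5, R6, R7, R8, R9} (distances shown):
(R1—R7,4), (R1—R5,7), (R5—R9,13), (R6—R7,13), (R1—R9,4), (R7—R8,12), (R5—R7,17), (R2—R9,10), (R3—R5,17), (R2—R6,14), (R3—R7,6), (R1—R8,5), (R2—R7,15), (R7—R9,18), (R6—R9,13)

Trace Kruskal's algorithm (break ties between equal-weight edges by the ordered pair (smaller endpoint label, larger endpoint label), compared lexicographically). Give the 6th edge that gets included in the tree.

R2-R9

Sort edges by weight, then run Kruskal:
R1—R7 (4): add — endpoints in different components.
R1—R9 (4): add — endpoints in different components.
R1—R8 (5): add — endpoints in different components.
R3—R7 (6): add — endpoints in different components.
R1—R5 (7): add — endpoints in different components.
R2—R9 (10): add — endpoints in different components.
R7—R8 (12): skip — R7 and R8 already connected.
R5—R9 (13): skip — R9 and R5 already connected.
R6—R7 (13): add — endpoints in different components.
The 6th edge added is R2—R9.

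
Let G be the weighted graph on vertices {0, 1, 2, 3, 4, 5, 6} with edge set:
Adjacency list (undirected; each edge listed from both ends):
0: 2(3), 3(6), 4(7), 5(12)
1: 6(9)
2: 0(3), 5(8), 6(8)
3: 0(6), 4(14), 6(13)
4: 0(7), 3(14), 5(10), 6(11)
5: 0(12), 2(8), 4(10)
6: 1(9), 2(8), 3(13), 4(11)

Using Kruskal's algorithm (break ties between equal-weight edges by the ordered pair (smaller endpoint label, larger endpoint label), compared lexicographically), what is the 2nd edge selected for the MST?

0-3

Kruskal: consider edges lightest-first.
0–2 (3): add. Components now {0,2} {1} {3} {4} {5} {6}
0–3 (6): add. Components now {0,2,3} {1} {4} {5} {6}
0–4 (7): add. Components now {0,2,3,4} {1} {5} {6}
2–5 (8): add. Components now {0,2,3,4,5} {1} {6}
2–6 (8): add. Components now {0,2,3,4,5,6} {1}
1–6 (9): add. Components now {0,1,2,3,4,5,6}
The 2nd edge added is 0–3.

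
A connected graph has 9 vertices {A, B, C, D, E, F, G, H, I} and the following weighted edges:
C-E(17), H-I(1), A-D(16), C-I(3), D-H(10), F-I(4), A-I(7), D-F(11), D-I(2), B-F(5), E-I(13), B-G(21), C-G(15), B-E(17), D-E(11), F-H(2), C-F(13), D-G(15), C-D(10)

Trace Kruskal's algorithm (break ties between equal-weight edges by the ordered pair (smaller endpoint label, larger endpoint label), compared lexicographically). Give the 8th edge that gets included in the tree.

C-G

Kruskal: consider edges lightest-first.
H-I (1): add — endpoints in different components.
D-I (2): add — endpoints in different components.
F-H (2): add — endpoints in different components.
C-I (3): add — endpoints in different components.
F-I (4): skip — F and I already connected.
B-F (5): add — endpoints in different components.
A-I (7): add — endpoints in different components.
C-D (10): skip — C and D already connected.
D-H (10): skip — D and H already connected.
D-E (11): add — endpoints in different components.
D-F (11): skip — D and F already connected.
C-F (13): skip — C and F already connected.
E-I (13): skip — E and I already connected.
C-G (15): add — endpoints in different components.
The 8th edge added is C-G.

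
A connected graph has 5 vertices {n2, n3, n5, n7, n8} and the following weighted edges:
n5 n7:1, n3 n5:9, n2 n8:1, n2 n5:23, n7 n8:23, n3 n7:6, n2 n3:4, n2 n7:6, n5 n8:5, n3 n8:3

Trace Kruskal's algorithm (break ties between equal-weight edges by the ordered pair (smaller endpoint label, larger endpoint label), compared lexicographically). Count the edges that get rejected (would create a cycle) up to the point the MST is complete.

1

Kruskal: consider edges lightest-first.
n2 n8 (1): add — endpoints in different components.
n5 n7 (1): add — endpoints in different components.
n3 n8 (3): add — endpoints in different components.
n2 n3 (4): skip — n2 and n3 already connected.
n5 n8 (5): add — endpoints in different components.
Edges rejected before the tree was complete: 1.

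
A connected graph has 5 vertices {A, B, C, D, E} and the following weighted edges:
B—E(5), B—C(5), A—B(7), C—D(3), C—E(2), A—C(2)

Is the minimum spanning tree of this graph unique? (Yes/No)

Kruskal: consider edges lightest-first.
A—C (2): add. Components now {A,C} {B} {D} {E}
C—E (2): add. Components now {A,C,E} {B} {D}
C—D (3): add. Components now {A,C,D,E} {B}
B—C (5): add. Components now {A,B,C,D,E}
Non-tree edge B—E has weight 5, equal to the heaviest edge on its tree cycle — swapping gives another MST of the same weight. Not unique.

No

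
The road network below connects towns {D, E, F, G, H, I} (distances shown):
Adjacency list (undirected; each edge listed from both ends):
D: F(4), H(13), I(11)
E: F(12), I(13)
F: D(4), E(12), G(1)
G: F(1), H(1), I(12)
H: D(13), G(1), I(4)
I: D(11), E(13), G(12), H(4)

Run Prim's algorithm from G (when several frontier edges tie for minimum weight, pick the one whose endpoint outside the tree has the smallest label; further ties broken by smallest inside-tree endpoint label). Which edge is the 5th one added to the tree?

E-F

Prim's algorithm from G:
Step 1: frontier [F G 1, G H 1, G I 12] → take F G (1); add F.
Step 2: frontier [D F 4, E F 12, G H 1, G I 12] → take G H (1); add H.
Step 3: frontier [D F 4, E F 12, G I 12, H I 4, D H 13] → take D F (4); add D.
Step 4: frontier [D I 11, E F 12, G I 12, H I 4] → take H I (4); add I.
Step 5: frontier [E F 12, E I 13] → take E F (12); add E.
The 5th edge added is E F.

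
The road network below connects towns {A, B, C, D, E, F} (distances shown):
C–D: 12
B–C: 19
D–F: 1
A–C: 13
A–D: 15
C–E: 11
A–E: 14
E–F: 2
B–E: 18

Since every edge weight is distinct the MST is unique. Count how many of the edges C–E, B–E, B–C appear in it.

Kruskal's algorithm — process edges by increasing weight (ties by edge label):
D–F (1): add — endpoints in different components.
E–F (2): add — endpoints in different components.
C–E (11): add — endpoints in different components.
C–D (12): skip — C and D already connected.
A–C (13): add — endpoints in different components.
A–E (14): skip — A and E already connected.
A–D (15): skip — A and D already connected.
B–E (18): add — endpoints in different components.
MST edge set: {D–F, E–F, C–E, A–C, B–E}.
Of the listed edges, {C–E, B–E} are in the MST → 2.

2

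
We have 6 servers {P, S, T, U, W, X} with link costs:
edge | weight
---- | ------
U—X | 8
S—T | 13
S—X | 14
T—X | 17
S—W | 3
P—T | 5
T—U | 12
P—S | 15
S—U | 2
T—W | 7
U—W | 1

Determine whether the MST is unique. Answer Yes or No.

Yes

Kruskal's algorithm — process edges by increasing weight (ties by edge label):
U—W (1): add — endpoints in different components.
S—U (2): add — endpoints in different components.
S—W (3): skip — S and W already connected.
P—T (5): add — endpoints in different components.
T—W (7): add — endpoints in different components.
U—X (8): add — endpoints in different components.
Every non-tree edge has weight strictly greater than the heaviest edge on the tree path between its endpoints, so the MST is unique.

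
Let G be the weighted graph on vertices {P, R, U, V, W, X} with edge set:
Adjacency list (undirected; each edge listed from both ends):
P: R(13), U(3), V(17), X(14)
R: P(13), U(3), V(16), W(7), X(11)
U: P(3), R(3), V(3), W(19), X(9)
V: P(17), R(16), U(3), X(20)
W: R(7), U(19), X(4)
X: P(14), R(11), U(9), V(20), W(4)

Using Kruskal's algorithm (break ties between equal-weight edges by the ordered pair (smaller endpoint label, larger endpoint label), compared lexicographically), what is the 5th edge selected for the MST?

R-W

Sort edges by weight, then run Kruskal:
P-U (3): add. Components now {P,U} {R} {X} {W} {V}
R-U (3): add. Components now {P,R,U} {X} {W} {V}
U-V (3): add. Components now {P,R,U,V} {X} {W}
W-X (4): add. Components now {P,R,U,V} {W,X}
R-W (7): add. Components now {P,R,U,V,W,X}
The 5th edge added is R-W.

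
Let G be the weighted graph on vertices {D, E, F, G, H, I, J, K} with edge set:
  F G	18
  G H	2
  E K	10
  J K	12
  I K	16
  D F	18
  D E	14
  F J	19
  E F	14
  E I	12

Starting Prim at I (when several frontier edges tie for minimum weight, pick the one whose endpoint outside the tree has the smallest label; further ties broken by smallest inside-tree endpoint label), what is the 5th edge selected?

Grow the tree from I using Prim:
Step 1: cheapest edge leaving the tree is E I (12); add E.
Step 2: cheapest edge leaving the tree is E K (10); add K.
Step 3: cheapest edge leaving the tree is J K (12); add J.
Step 4: cheapest edge leaving the tree is D E (14); add D.
Step 5: cheapest edge leaving the tree is E F (14); add F.
Step 6: cheapest edge leaving the tree is F G (18); add G.
Step 7: cheapest edge leaving the tree is G H (2); add H.
The 5th edge added is E F.

E-F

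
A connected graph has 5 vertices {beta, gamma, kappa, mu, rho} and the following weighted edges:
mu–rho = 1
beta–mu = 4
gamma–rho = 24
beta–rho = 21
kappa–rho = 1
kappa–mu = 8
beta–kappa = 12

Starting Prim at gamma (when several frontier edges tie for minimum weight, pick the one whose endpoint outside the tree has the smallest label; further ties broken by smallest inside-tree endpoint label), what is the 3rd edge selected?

mu-rho

Prim's algorithm from gamma:
Step 1: cheapest edge leaving the tree is gamma–rho (24); add rho.
Step 2: cheapest edge leaving the tree is kappa–rho (1); add kappa.
Step 3: cheapest edge leaving the tree is mu–rho (1); add mu.
Step 4: cheapest edge leaving the tree is beta–mu (4); add beta.
The 3rd edge added is mu–rho.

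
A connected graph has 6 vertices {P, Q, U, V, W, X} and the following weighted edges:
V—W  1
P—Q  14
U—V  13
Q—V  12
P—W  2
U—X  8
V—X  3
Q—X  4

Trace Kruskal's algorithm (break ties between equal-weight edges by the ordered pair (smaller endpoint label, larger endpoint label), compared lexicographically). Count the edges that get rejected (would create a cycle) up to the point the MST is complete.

0

Kruskal: consider edges lightest-first.
V—W (1): add. Components now {X} {Q} {U} {P} {V,W}
P—W (2): add. Components now {X} {Q} {U} {P,V,W}
V—X (3): add. Components now {P,V,W,X} {Q} {U}
Q—X (4): add. Components now {P,Q,V,W,X} {U}
U—X (8): add. Components now {P,Q,U,V,W,X}
Edges rejected before the tree was complete: 0.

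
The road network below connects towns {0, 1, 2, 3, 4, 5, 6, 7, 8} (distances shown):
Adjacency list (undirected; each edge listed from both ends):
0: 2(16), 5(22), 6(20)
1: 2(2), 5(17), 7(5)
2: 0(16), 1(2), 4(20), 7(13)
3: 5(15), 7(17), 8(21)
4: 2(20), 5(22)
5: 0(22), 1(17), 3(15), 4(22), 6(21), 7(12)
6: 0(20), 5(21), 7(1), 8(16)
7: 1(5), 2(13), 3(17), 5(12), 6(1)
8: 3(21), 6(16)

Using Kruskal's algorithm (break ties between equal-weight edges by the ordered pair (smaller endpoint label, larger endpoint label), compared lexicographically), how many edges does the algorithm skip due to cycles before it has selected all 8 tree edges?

Sort edges by weight, then run Kruskal:
6–7 (1): add — endpoints in different components.
1–2 (2): add — endpoints in different components.
1–7 (5): add — endpoints in different components.
5–7 (12): add — endpoints in different components.
2–7 (13): skip — 2 and 7 already connected.
3–5 (15): add — endpoints in different components.
0–2 (16): add — endpoints in different components.
6–8 (16): add — endpoints in different components.
1–5 (17): skip — 1 and 5 already connected.
3–7 (17): skip — 3 and 7 already connected.
0–6 (20): skip — 0 and 6 already connected.
2–4 (20): add — endpoints in different components.
Edges rejected before the tree was complete: 4.

4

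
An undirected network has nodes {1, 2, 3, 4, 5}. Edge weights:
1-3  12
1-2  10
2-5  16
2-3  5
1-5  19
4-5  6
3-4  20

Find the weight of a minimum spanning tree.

37

Prim's algorithm from 3:
Step 1: frontier [2-3 5, 1-3 12, 3-4 20] → take 2-3 (5); add 2.
Step 2: frontier [1-2 10, 2-5 16, 1-3 12, 3-4 20] → take 1-2 (10); add 1.
Step 3: frontier [1-5 19, 2-5 16, 3-4 20] → take 2-5 (16); add 5.
Step 4: frontier [3-4 20, 4-5 6] → take 4-5 (6); add 4.
MST edges: 2-3, 1-2, 2-5, 4-5; total weight 5+10+16+6 = 37.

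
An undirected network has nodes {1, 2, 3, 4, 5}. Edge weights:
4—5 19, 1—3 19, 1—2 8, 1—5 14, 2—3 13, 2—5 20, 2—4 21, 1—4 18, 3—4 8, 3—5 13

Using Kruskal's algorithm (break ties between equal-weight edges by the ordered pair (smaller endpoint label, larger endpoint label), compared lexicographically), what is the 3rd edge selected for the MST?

Kruskal: consider edges lightest-first.
1—2 (8): add — endpoints in different components.
3—4 (8): add — endpoints in different components.
2—3 (13): add — endpoints in different components.
3—5 (13): add — endpoints in different components.
The 3rd edge added is 2—3.

2-3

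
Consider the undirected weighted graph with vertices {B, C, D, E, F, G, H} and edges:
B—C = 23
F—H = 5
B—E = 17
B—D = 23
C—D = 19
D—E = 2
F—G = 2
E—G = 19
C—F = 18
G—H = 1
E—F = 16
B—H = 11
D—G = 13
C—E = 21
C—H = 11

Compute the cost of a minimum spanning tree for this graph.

40

Prim's algorithm from G:
Step 1: cheapest edge leaving the tree is G—H (1); add H.
Step 2: cheapest edge leaving the tree is F—G (2); add F.
Step 3: cheapest edge leaving the tree is B—H (11); add B.
Step 4: cheapest edge leaving the tree is C—H (11); add C.
Step 5: cheapest edge leaving the tree is D—G (13); add D.
Step 6: cheapest edge leaving the tree is D—E (2); add E.
MST edges: G—H, F—G, B—H, C—H, D—G, D—E; total weight 1+2+11+11+13+2 = 40.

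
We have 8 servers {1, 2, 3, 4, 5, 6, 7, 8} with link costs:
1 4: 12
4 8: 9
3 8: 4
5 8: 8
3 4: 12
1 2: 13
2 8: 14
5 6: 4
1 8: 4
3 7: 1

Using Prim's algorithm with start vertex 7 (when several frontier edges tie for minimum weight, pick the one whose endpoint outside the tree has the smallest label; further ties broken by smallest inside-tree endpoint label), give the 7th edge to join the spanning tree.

Prim's algorithm from 7:
Step 1: cheapest edge leaving the tree is 3 7 (1); add 3.
Step 2: cheapest edge leaving the tree is 3 8 (4); add 8.
Step 3: cheapest edge leaving the tree is 1 8 (4); add 1.
Step 4: cheapest edge leaving the tree is 5 8 (8); add 5.
Step 5: cheapest edge leaving the tree is 5 6 (4); add 6.
Step 6: cheapest edge leaving the tree is 4 8 (9); add 4.
Step 7: cheapest edge leaving the tree is 1 2 (13); add 2.
The 7th edge added is 1 2.

1-2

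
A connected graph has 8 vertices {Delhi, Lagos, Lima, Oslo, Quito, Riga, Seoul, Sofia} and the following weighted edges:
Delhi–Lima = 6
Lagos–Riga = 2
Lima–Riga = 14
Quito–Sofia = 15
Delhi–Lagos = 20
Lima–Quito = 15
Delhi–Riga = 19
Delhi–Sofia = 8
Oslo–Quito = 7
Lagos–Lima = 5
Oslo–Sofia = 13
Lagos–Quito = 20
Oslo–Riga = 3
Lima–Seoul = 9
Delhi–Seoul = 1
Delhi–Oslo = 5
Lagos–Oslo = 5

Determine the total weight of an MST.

31

Kruskal's algorithm — process edges by increasing weight (ties by edge label):
Delhi–Seoul (1): add — endpoints in different components.
Lagos–Riga (2): add — endpoints in different components.
Oslo–Riga (3): add — endpoints in different components.
Delhi–Oslo (5): add — endpoints in different components.
Lagos–Lima (5): add — endpoints in different components.
Lagos–Oslo (5): skip — Oslo and Lagos already connected.
Delhi–Lima (6): skip — Delhi and Lima already connected.
Oslo–Quito (7): add — endpoints in different components.
Delhi–Sofia (8): add — endpoints in different components.
MST edges: Delhi–Seoul, Lagos–Riga, Oslo–Riga, Delhi–Oslo, Lagos–Lima, Oslo–Quito, Delhi–Sofia; total weight 1+2+3+5+5+7+8 = 31.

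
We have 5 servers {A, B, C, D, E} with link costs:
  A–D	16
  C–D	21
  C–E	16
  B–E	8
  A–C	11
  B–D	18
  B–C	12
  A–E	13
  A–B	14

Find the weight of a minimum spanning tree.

47

Sort edges by weight, then run Kruskal:
B–E (8): add. Components now {A} {B,E} {C} {D}
A–C (11): add. Components now {A,C} {B,E} {D}
B–C (12): add. Components now {A,B,C,E} {D}
A–E (13): skip — A and E already connected.
A–B (14): skip — A and B already connected.
A–D (16): add. Components now {A,B,C,D,E}
MST edges: B–E, A–C, B–C, A–D; total weight 8+11+12+16 = 47.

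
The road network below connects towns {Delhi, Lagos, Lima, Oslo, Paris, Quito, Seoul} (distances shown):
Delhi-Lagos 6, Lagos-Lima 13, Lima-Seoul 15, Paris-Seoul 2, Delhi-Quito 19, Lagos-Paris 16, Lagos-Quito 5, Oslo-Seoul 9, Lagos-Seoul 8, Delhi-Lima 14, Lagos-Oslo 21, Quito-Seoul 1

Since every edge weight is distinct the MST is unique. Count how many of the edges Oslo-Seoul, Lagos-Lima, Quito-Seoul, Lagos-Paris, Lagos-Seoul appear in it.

Kruskal: consider edges lightest-first.
Quito-Seoul (1): add. Components now {Oslo} {Quito,Seoul} {Lima} {Lagos} {Paris} {Delhi}
Paris-Seoul (2): add. Components now {Oslo} {Paris,Quito,Seoul} {Lima} {Lagos} {Delhi}
Lagos-Quito (5): add. Components now {Oslo} {Lagos,Paris,Quito,Seoul} {Lima} {Delhi}
Delhi-Lagos (6): add. Components now {Oslo} {Delhi,Lagos,Paris,Quito,Seoul} {Lima}
Lagos-Seoul (8): skip — Lagos and Seoul already connected.
Oslo-Seoul (9): add. Components now {Delhi,Lagos,Oslo,Paris,Quito,Seoul} {Lima}
Lagos-Lima (13): add. Components now {Delhi,Lagos,Lima,Oslo,Paris,Quito,Seoul}
MST edge set: {Quito-Seoul, Paris-Seoul, Lagos-Quito, Delhi-Lagos, Oslo-Seoul, Lagos-Lima}.
Of the listed edges, {Oslo-Seoul, Lagos-Lima, Quito-Seoul} are in the MST → 3.

3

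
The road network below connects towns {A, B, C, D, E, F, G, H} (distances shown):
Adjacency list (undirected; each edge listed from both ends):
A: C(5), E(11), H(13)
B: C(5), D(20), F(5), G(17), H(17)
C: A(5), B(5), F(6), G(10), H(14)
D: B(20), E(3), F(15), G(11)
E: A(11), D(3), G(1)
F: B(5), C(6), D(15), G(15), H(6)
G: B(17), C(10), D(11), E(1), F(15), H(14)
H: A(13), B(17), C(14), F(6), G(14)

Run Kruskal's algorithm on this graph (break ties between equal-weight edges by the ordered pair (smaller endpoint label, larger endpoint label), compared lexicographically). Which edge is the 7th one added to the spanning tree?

C-G

Kruskal's algorithm — process edges by increasing weight (ties by edge label):
E–G (1): add — endpoints in different components.
D–E (3): add — endpoints in different components.
A–C (5): add — endpoints in different components.
B–C (5): add — endpoints in different components.
B–F (5): add — endpoints in different components.
C–F (6): skip — C and F already connected.
F–H (6): add — endpoints in different components.
C–G (10): add — endpoints in different components.
The 7th edge added is C–G.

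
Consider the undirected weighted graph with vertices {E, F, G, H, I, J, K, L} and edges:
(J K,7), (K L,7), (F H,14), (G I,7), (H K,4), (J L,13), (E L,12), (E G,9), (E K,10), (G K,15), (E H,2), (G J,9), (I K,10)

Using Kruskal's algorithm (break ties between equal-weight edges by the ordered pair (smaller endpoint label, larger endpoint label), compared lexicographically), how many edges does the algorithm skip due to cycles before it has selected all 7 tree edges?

5

Kruskal: consider edges lightest-first.
E H (2): add — endpoints in different components.
H K (4): add — endpoints in different components.
G I (7): add — endpoints in different components.
J K (7): add — endpoints in different components.
K L (7): add — endpoints in different components.
E G (9): add — endpoints in different components.
G J (9): skip — G and J already connected.
E K (10): skip — E and K already connected.
I K (10): skip — I and K already connected.
E L (12): skip — E and L already connected.
J L (13): skip — J and L already connected.
F H (14): add — endpoints in different components.
Edges rejected before the tree was complete: 5.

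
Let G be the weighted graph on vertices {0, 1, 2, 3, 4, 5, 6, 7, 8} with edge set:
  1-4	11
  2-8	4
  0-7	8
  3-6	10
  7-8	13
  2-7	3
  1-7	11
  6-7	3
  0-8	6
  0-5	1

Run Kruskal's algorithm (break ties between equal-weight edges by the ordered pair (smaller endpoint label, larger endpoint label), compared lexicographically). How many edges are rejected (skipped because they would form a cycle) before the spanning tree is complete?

1

Kruskal: consider edges lightest-first.
0-5 (1): add — endpoints in different components.
2-7 (3): add — endpoints in different components.
6-7 (3): add — endpoints in different components.
2-8 (4): add — endpoints in different components.
0-8 (6): add — endpoints in different components.
0-7 (8): skip — 0 and 7 already connected.
3-6 (10): add — endpoints in different components.
1-4 (11): add — endpoints in different components.
1-7 (11): add — endpoints in different components.
Edges rejected before the tree was complete: 1.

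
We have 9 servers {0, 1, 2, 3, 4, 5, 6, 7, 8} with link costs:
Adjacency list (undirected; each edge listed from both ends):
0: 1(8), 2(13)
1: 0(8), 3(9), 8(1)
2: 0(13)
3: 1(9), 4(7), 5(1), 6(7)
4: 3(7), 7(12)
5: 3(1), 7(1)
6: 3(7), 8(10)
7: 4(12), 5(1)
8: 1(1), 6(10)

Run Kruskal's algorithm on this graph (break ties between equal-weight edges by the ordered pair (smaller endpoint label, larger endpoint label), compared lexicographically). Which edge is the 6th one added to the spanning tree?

0-1

Kruskal's algorithm — process edges by increasing weight (ties by edge label):
1—8 (1): add — endpoints in different components.
3—5 (1): add — endpoints in different components.
5—7 (1): add — endpoints in different components.
3—4 (7): add — endpoints in different components.
3—6 (7): add — endpoints in different components.
0—1 (8): add — endpoints in different components.
1—3 (9): add — endpoints in different components.
6—8 (10): skip — 6 and 8 already connected.
4—7 (12): skip — 4 and 7 already connected.
0—2 (13): add — endpoints in different components.
The 6th edge added is 0—1.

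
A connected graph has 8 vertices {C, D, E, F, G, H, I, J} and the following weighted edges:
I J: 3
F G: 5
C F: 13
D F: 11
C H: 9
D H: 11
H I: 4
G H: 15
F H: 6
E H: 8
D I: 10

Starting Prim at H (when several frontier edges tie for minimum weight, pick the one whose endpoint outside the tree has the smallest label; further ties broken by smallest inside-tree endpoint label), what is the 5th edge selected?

Prim, starting at H.
Step 1: cheapest edge leaving the tree is H I (4); add I.
Step 2: cheapest edge leaving the tree is I J (3); add J.
Step 3: cheapest edge leaving the tree is F H (6); add F.
Step 4: cheapest edge leaving the tree is F G (5); add G.
Step 5: cheapest edge leaving the tree is E H (8); add E.
Step 6: cheapest edge leaving the tree is C H (9); add C.
Step 7: cheapest edge leaving the tree is D I (10); add D.
The 5th edge added is E H.

E-H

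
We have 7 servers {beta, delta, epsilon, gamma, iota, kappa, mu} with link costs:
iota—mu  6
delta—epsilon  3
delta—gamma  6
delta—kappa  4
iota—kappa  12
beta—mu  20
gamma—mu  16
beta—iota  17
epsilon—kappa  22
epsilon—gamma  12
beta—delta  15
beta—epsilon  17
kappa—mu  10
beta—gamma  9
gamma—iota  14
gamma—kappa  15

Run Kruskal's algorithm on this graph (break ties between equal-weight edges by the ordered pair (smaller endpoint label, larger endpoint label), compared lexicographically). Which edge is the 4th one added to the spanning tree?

iota-mu

Kruskal's algorithm — process edges by increasing weight (ties by edge label):
delta—epsilon (3): add — endpoints in different components.
delta—kappa (4): add — endpoints in different components.
delta—gamma (6): add — endpoints in different components.
iota—mu (6): add — endpoints in different components.
beta—gamma (9): add — endpoints in different components.
kappa—mu (10): add — endpoints in different components.
The 4th edge added is iota—mu.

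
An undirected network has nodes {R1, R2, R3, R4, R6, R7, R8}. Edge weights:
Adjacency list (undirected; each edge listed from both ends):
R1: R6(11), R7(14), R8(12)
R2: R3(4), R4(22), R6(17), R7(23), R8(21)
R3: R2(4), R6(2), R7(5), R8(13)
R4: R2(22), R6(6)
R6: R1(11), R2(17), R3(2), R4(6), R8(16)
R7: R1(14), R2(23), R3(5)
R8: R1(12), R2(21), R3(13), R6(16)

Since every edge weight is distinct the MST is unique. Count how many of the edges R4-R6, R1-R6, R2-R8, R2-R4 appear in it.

Kruskal: consider edges lightest-first.
R3-R6 (2): add. Components now {R3,R6} {R1} {R4} {R8} {R7} {R2}
R2-R3 (4): add. Components now {R2,R3,R6} {R1} {R4} {R8} {R7}
R3-R7 (5): add. Components now {R2,R3,R6,R7} {R1} {R4} {R8}
R4-R6 (6): add. Components now {R2,R3,R4,R6,R7} {R1} {R8}
R1-R6 (11): add. Components now {R1,R2,R3,R4,R6,R7} {R8}
R1-R8 (12): add. Components now {R1,R2,R3,R4,R6,R7,R8}
MST edge set: {R3-R6, R2-R3, R3-R7, R4-R6, R1-R6, R1-R8}.
Of the listed edges, {R4-R6, R1-R6} are in the MST → 2.

2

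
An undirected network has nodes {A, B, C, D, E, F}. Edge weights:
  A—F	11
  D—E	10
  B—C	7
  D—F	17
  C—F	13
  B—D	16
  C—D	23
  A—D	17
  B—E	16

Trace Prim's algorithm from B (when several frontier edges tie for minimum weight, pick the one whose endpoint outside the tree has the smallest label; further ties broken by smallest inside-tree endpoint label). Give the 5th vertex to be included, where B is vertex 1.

D

Prim, starting at B.
Step 1: cheapest edge leaving the tree is B—C (7); add C.
Step 2: cheapest edge leaving the tree is C—F (13); add F.
Step 3: cheapest edge leaving the tree is A—F (11); add A.
Step 4: cheapest edge leaving the tree is B—D (16); add D.
Step 5: cheapest edge leaving the tree is D—E (10); add E.
Vertex order: B, C, F, A, D, E. The 5th vertex is D.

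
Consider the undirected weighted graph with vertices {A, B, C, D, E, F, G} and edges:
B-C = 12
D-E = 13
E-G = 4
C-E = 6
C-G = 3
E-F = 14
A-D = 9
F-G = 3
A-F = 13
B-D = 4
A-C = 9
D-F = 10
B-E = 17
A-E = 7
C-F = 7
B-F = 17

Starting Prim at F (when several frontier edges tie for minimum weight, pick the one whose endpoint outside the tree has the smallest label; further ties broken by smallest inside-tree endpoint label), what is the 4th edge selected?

Prim's algorithm from F:
Step 1: cheapest edge leaving the tree is F-G (3); add G.
Step 2: cheapest edge leaving the tree is C-G (3); add C.
Step 3: cheapest edge leaving the tree is E-G (4); add E.
Step 4: cheapest edge leaving the tree is A-E (7); add A.
Step 5: cheapest edge leaving the tree is A-D (9); add D.
Step 6: cheapest edge leaving the tree is B-D (4); add B.
The 4th edge added is A-E.

A-E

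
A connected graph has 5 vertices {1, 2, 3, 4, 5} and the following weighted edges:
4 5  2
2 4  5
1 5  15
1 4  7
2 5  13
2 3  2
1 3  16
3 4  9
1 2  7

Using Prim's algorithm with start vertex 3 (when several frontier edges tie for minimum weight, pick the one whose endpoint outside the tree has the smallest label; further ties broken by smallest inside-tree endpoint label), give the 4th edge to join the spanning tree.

Prim's algorithm from 3:
Step 1: cheapest edge leaving the tree is 2 3 (2); add 2.
Step 2: cheapest edge leaving the tree is 2 4 (5); add 4.
Step 3: cheapest edge leaving the tree is 4 5 (2); add 5.
Step 4: cheapest edge leaving the tree is 1 2 (7); add 1.
The 4th edge added is 1 2.

1-2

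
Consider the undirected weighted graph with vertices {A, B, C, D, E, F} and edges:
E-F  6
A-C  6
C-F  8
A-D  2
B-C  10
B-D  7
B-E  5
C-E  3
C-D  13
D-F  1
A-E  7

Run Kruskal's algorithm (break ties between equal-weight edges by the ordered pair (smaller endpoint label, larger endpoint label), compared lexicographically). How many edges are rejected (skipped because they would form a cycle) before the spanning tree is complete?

Kruskal's algorithm — process edges by increasing weight (ties by edge label):
D-F (1): add — endpoints in different components.
A-D (2): add — endpoints in different components.
C-E (3): add — endpoints in different components.
B-E (5): add — endpoints in different components.
A-C (6): add — endpoints in different components.
Edges rejected before the tree was complete: 0.

0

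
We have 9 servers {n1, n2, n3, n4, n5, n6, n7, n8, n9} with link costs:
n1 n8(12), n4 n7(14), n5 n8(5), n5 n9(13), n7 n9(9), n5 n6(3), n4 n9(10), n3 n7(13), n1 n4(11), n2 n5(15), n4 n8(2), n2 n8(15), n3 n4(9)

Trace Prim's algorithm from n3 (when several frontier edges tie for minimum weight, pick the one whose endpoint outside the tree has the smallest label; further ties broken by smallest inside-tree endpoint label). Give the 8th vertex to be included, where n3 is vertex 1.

n1

Grow the tree from n3 using Prim:
Step 1: cheapest edge leaving the tree is n3 n4 (9); add n4.
Step 2: cheapest edge leaving the tree is n4 n8 (2); add n8.
Step 3: cheapest edge leaving the tree is n5 n8 (5); add n5.
Step 4: cheapest edge leaving the tree is n5 n6 (3); add n6.
Step 5: cheapest edge leaving the tree is n4 n9 (10); add n9.
Step 6: cheapest edge leaving the tree is n7 n9 (9); add n7.
Step 7: cheapest edge leaving the tree is n1 n4 (11); add n1.
Step 8: cheapest edge leaving the tree is n2 n5 (15); add n2.
Vertex order: n3, n4, n8, n5, n6, n9, n7, n1, n2. The 8th vertex is n1.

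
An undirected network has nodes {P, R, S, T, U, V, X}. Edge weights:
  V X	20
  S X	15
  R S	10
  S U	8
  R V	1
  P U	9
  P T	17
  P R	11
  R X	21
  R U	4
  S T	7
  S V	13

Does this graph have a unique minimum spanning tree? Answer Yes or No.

Yes

Sort edges by weight, then run Kruskal:
R V (1): add. Components now {R,V} {T} {U} {S} {P} {X}
R U (4): add. Components now {R,U,V} {T} {S} {P} {X}
S T (7): add. Components now {R,U,V} {S,T} {P} {X}
S U (8): add. Components now {R,S,T,U,V} {P} {X}
P U (9): add. Components now {P,R,S,T,U,V} {X}
R S (10): skip — R and S already connected.
P R (11): skip — R and P already connected.
S V (13): skip — V and S already connected.
S X (15): add. Components now {P,R,S,T,U,V,X}
Every non-tree edge has weight strictly greater than the heaviest edge on the tree path between its endpoints, so the MST is unique.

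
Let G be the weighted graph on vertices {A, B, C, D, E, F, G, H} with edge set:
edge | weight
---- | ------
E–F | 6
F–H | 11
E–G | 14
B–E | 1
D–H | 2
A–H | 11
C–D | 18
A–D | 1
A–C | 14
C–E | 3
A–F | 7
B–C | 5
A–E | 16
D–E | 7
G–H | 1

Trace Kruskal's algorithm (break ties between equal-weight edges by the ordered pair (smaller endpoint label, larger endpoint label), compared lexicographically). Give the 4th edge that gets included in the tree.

Sort edges by weight, then run Kruskal:
A–D (1): add — endpoints in different components.
B–E (1): add — endpoints in different components.
G–H (1): add — endpoints in different components.
D–H (2): add — endpoints in different components.
C–E (3): add — endpoints in different components.
B–C (5): skip — B and C already connected.
E–F (6): add — endpoints in different components.
A–F (7): add — endpoints in different components.
The 4th edge added is D–H.

D-H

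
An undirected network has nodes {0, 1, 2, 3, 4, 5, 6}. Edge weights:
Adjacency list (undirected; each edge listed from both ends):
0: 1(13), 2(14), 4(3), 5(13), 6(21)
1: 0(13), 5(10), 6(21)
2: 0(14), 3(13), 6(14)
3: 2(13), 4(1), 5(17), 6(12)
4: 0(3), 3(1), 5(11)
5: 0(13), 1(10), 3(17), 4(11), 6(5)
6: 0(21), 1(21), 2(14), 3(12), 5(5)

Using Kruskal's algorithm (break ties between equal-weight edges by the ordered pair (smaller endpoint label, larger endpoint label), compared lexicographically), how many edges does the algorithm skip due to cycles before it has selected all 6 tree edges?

Kruskal: consider edges lightest-first.
3-4 (1): add. Components now {0} {1} {2} {3,4} {5} {6}
0-4 (3): add. Components now {0,3,4} {1} {2} {5} {6}
5-6 (5): add. Components now {0,3,4} {1} {2} {5,6}
1-5 (10): add. Components now {0,3,4} {1,5,6} {2}
4-5 (11): add. Components now {0,1,3,4,5,6} {2}
3-6 (12): skip — 3 and 6 already connected.
0-1 (13): skip — 0 and 1 already connected.
0-5 (13): skip — 0 and 5 already connected.
2-3 (13): add. Components now {0,1,2,3,4,5,6}
Edges rejected before the tree was complete: 3.

3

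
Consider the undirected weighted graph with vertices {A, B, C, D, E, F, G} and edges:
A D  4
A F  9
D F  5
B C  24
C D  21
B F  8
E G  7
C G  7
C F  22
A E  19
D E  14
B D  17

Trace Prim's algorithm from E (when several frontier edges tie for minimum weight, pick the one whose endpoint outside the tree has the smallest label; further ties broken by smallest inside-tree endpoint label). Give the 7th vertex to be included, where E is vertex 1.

B

Prim, starting at E.
Step 1: frontier [E G 7, D E 14, A E 19] → take E G (7); add G.
Step 2: frontier [D E 14, A E 19, C G 7] → take C G (7); add C.
Step 3: frontier [C D 21, C F 22, B C 24, D E 14, A E 19] → take D E (14); add D.
Step 4: frontier [C F 22, B C 24, A D 4, D F 5, B D 17, A E 19] → take A D (4); add A.
Step 5: frontier [A F 9, C F 22, B C 24, D F 5, B D 17] → take D F (5); add F.
Step 6: frontier [B C 24, B D 17, B F 8] → take B F (8); add B.
Vertex order: E, G, C, D, A, F, B. The 7th vertex is B.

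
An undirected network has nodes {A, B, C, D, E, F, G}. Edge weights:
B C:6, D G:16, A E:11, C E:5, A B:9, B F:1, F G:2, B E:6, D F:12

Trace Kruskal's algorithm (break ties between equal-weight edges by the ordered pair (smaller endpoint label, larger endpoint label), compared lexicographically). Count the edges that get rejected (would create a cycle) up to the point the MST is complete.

Kruskal's algorithm — process edges by increasing weight (ties by edge label):
B F (1): add — endpoints in different components.
F G (2): add — endpoints in different components.
C E (5): add — endpoints in different components.
B C (6): add — endpoints in different components.
B E (6): skip — B and E already connected.
A B (9): add — endpoints in different components.
A E (11): skip — A and E already connected.
D F (12): add — endpoints in different components.
Edges rejected before the tree was complete: 2.

2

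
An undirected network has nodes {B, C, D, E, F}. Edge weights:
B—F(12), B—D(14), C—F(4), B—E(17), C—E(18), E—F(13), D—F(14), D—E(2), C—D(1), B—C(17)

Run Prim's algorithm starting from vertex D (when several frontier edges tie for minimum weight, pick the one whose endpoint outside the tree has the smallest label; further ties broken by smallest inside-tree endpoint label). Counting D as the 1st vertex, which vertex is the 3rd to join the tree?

E

Grow the tree from D using Prim:
Step 1: frontier [C—D 1, D—E 2, B—D 14, D—F 14] → take C—D (1); add C.
Step 2: frontier [C—F 4, B—C 17, C—E 18, D—E 2, B—D 14, D—F 14] → take D—E (2); add E.
Step 3: frontier [C—F 4, B—C 17, B—D 14, D—F 14, E—F 13, B—E 17] → take C—F (4); add F.
Step 4: frontier [B—C 17, B—D 14, B—E 17, B—F 12] → take B—F (12); add B.
Vertex order: D, C, E, F, B. The 3rd vertex is E.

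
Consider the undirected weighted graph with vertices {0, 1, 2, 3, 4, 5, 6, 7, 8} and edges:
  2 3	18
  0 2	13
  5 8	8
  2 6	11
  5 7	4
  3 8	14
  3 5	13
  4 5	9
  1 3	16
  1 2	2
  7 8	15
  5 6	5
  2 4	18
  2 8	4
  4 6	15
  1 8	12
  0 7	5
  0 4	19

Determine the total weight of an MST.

50

Kruskal: consider edges lightest-first.
1 2 (2): add — endpoints in different components.
2 8 (4): add — endpoints in different components.
5 7 (4): add — endpoints in different components.
0 7 (5): add — endpoints in different components.
5 6 (5): add — endpoints in different components.
5 8 (8): add — endpoints in different components.
4 5 (9): add — endpoints in different components.
2 6 (11): skip — 2 and 6 already connected.
1 8 (12): skip — 1 and 8 already connected.
0 2 (13): skip — 0 and 2 already connected.
3 5 (13): add — endpoints in different components.
MST edges: 1 2, 2 8, 5 7, 0 7, 5 6, 5 8, 4 5, 3 5; total weight 2+4+4+5+5+8+9+13 = 50.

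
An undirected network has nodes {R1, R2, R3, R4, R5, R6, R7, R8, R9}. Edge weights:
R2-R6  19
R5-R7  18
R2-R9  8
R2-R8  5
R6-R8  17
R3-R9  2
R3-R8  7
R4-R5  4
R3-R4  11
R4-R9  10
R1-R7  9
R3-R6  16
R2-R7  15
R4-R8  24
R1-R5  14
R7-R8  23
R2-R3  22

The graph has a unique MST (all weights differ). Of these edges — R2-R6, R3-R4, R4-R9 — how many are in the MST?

Kruskal's algorithm — process edges by increasing weight (ties by edge label):
R3-R9 (2): add — endpoints in different components.
R4-R5 (4): add — endpoints in different components.
R2-R8 (5): add — endpoints in different components.
R3-R8 (7): add — endpoints in different components.
R2-R9 (8): skip — R2 and R9 already connected.
R1-R7 (9): add — endpoints in different components.
R4-R9 (10): add — endpoints in different components.
R3-R4 (11): skip — R4 and R3 already connected.
R1-R5 (14): add — endpoints in different components.
R2-R7 (15): skip — R7 and R2 already connected.
R3-R6 (16): add — endpoints in different components.
MST edge set: {R3-R9, R4-R5, R2-R8, R3-R8, R1-R7, R4-R9, R1-R5, R3-R6}.
Of the listed edges, {R4-R9} are in the MST → 1.

1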